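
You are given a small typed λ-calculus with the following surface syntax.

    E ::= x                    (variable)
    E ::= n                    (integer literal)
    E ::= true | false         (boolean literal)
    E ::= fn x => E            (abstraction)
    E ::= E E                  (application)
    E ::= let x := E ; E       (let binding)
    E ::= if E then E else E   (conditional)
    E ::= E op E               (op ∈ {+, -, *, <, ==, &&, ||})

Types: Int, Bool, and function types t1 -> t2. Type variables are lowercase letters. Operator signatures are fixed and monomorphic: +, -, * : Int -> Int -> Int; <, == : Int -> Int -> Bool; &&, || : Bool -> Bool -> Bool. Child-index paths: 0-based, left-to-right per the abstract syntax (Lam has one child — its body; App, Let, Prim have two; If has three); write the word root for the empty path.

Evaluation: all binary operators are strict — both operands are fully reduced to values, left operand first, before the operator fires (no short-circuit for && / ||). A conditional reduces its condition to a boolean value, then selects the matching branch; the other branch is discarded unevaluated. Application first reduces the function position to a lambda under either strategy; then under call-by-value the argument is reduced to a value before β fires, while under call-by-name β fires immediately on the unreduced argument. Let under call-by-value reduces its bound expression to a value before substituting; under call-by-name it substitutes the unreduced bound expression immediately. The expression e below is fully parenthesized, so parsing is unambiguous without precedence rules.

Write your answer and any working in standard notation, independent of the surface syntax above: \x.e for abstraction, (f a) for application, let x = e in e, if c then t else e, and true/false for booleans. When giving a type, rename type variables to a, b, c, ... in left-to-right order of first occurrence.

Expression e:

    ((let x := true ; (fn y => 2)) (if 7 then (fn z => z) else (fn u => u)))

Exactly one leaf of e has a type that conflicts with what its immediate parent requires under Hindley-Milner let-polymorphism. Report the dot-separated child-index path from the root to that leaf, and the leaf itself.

Answer: 1.0 : 7

Trace:
let x : Bool
\y._ : a -> Int
  unify Int ~ Bool
  FAIL: mismatch Int ~ Bool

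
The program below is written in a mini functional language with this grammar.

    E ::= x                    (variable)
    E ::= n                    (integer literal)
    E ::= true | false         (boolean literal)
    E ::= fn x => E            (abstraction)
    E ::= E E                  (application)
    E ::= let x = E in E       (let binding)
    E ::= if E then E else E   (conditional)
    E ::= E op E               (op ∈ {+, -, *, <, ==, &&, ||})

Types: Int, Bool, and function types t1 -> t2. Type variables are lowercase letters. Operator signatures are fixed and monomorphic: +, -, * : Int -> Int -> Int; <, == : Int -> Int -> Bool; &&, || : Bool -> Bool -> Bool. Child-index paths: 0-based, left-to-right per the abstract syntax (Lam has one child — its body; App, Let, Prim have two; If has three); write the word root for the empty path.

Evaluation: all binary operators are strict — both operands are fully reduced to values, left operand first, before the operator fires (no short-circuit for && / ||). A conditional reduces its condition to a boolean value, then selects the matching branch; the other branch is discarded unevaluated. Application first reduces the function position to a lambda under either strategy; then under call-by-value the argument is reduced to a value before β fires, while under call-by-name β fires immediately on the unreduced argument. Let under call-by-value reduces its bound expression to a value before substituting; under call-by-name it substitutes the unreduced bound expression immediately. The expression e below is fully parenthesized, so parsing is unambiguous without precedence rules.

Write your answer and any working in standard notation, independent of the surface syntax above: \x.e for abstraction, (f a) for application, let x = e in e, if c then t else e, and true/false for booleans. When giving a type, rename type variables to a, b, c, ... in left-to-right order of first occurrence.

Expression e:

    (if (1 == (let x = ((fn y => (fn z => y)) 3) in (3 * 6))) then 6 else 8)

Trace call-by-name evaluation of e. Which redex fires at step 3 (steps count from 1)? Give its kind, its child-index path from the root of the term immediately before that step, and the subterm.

Derivation:
step 0: (if (1 == (let x = ((\y.(\z.y)) 3) in (3 * 6))) then 6 else 8)
step 1: [let@0.1] (if (1 == (3 * 6)) then 6 else 8)
step 2: [delta@0.1] (if (1 == 18) then 6 else 8)
step 3: [delta@0] (if false then 6 else 8)

Answer: delta at 0 : (1 == 18)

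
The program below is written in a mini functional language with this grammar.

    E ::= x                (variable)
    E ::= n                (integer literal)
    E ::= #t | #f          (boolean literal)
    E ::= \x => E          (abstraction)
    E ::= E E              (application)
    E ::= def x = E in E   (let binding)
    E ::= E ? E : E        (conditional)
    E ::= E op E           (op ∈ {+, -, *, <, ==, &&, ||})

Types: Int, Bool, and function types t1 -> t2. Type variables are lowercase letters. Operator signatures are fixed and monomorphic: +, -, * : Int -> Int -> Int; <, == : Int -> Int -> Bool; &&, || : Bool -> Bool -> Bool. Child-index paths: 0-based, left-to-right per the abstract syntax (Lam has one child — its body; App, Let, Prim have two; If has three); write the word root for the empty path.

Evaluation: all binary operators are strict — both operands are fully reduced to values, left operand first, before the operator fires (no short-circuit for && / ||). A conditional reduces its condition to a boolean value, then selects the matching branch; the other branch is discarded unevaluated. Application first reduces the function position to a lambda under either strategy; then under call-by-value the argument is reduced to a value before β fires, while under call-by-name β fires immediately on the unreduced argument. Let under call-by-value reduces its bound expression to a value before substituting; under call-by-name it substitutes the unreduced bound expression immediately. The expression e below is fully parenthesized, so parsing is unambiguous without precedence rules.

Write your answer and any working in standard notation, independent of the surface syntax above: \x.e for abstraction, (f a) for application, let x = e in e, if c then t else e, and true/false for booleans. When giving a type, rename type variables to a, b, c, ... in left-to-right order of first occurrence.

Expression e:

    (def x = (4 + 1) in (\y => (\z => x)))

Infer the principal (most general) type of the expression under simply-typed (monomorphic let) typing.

Answer: a -> b -> Int

Derivation:
  unify Int ~ Int
  unify Int ~ Int
let x : Int
x : Int
\z._ : b -> Int
\y._ : a -> b -> Int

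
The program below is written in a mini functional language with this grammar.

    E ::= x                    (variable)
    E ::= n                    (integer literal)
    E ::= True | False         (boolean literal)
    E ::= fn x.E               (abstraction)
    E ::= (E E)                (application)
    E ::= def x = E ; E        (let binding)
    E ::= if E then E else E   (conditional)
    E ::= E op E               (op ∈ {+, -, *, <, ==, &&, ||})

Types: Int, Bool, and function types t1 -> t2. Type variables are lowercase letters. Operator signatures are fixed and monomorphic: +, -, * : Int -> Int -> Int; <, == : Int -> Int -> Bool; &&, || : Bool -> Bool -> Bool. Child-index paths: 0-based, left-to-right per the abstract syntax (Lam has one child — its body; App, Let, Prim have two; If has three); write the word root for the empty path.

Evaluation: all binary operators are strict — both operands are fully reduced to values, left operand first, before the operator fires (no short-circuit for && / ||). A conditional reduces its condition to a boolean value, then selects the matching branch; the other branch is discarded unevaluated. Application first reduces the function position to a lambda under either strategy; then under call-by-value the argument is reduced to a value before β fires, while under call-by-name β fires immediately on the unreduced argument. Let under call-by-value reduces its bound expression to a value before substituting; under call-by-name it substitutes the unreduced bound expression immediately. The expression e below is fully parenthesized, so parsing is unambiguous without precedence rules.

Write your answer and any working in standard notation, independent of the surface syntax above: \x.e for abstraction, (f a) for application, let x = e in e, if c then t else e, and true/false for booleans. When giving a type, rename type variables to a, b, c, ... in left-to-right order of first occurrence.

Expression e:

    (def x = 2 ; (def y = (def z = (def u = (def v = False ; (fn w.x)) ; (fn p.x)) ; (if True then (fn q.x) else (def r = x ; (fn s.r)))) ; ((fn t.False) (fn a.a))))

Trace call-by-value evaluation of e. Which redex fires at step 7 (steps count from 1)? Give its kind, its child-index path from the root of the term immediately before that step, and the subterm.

Working:
step 0: (let x = 2 in (let y = (let z = (let u = (let v = false in (\w.x)) in (\p.x)) in (if true then (\q.x) else (let r = x in (\s.r)))) in ((\t.false) (\a.a))))
step 1: [let@root] (let y = (let z = (let u = (let v = false in (\w.2)) in (\p.2)) in (if true then (\q.2) else (let r = 2 in (\s.r)))) in ((\t.false) (\a.a)))
step 2: [let@0.0.0] (let y = (let z = (let u = (\w.2) in (\p.2)) in (if true then (\q.2) else (let r = 2 in (\s.r)))) in ((\t.false) (\a.a)))
step 3: [let@0.0] (let y = (let z = (\p.2) in (if true then (\q.2) else (let r = 2 in (\s.r)))) in ((\t.false) (\a.a)))
step 4: [let@0] (let y = (if true then (\q.2) else (let r = 2 in (\s.r))) in ((\t.false) (\a.a)))
step 5: [if@0] (let y = (\q.2) in ((\t.false) (\a.a)))
step 6: [let@root] ((\t.false) (\a.a))
step 7: [beta@root] false

Answer: beta at root : ((\t.false) (\a.a))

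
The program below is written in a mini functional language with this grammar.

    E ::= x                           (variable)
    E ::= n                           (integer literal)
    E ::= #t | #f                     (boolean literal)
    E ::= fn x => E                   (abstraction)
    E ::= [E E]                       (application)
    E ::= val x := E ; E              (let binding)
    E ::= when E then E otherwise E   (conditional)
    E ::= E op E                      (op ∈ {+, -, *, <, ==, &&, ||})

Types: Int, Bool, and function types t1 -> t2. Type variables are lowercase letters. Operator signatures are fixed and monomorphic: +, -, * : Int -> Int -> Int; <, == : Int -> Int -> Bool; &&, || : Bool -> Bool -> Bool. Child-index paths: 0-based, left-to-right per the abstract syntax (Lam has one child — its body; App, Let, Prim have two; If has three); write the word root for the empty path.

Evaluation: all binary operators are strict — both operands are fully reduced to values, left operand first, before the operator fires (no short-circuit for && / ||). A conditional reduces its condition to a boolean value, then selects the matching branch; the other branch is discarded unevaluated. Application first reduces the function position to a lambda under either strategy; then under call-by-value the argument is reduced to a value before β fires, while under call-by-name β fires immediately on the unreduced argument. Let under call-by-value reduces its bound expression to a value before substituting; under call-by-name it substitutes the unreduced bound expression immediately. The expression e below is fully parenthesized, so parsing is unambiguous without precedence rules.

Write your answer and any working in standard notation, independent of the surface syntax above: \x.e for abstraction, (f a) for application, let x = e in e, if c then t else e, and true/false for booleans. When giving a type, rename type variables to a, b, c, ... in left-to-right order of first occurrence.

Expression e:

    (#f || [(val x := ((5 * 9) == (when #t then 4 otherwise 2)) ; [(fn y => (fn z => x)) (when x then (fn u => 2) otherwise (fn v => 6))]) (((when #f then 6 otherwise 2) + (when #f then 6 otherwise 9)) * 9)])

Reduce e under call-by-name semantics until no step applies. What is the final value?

Trace:
step 0: (false || ((let x = ((5 * 9) == (if true then 4 else 2)) in ((\y.(\z.x)) (if x then (\u.2) else (\v.6)))) (((if false then 6 else 2) + (if false then 6 else 9)) * 9)))
step 1: [let@1.0] (false || (((\y.(\z.((5 * 9) == (if true then 4 else 2)))) (if ((5 * 9) == (if true then 4 else 2)) then (\u.2) else (\v.6))) (((if false then 6 else 2) + (if false then 6 else 9)) * 9)))
step 2: [beta@1.0] (false || ((\z.((5 * 9) == (if true then 4 else 2))) (((if false then 6 else 2) + (if false then 6 else 9)) * 9)))
step 3: [beta@1] (false || ((5 * 9) == (if true then 4 else 2)))
step 4: [delta@1.0] (false || (45 == (if true then 4 else 2)))
step 5: [if@1.1] (false || (45 == 4))
step 6: [delta@1] (false || false)
step 7: [delta@root] false

Answer: false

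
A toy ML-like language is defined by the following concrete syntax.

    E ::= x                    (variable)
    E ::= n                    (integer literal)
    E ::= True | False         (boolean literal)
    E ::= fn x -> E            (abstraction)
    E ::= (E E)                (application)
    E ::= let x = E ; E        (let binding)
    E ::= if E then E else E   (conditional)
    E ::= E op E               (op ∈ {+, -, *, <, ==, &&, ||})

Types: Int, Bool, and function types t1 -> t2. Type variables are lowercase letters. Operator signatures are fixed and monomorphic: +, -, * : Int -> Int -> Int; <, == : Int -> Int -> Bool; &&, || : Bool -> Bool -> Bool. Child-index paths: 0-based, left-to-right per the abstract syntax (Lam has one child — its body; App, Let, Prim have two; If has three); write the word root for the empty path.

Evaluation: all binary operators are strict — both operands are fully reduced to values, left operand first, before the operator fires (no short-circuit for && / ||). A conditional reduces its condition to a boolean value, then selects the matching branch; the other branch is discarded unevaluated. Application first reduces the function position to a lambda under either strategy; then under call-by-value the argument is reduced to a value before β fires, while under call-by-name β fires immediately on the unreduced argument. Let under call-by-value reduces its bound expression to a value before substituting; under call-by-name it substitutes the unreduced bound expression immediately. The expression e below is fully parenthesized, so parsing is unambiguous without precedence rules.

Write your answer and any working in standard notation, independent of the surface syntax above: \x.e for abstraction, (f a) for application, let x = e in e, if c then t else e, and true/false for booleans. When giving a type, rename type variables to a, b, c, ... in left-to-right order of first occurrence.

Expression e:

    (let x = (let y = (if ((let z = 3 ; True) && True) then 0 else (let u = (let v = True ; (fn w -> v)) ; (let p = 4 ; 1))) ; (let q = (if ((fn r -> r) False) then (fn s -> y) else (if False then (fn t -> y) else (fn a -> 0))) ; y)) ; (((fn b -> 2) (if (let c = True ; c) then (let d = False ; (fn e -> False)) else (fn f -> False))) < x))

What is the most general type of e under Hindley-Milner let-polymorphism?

Answer: Bool

Trace:
let z : Int
  unify Bool ~ Bool
  unify Bool ~ Bool
  unify Bool ~ Bool
let v : Bool
v : Bool
\w._ : a -> Bool
let u : forall. a -> Bool
let p : Int
  unify Int ~ Int
let y : Int
r : b
\r._ : b -> b
  unify b -> b ~ Bool -> c
  unify b ~ Bool
  unify Bool ~ c
_ _ : Bool
  unify Bool ~ Bool
y : Int
\s._ : d -> Int
  unify Bool ~ Bool
y : Int
\t._ : e -> Int
\a._ : f -> Int
  unify e -> Int ~ f -> Int
  unify e ~ f
  unify Int ~ Int
  unify d -> Int ~ f -> Int
  unify d ~ f
  unify Int ~ Int
let q : forall. f -> Int
y : Int
let x : Int
\b._ : g -> Int
let c : Bool
c : Bool
  unify Bool ~ Bool
let d : Bool
\e._ : h -> Bool
\f._ : i -> Bool
  unify h -> Bool ~ i -> Bool
  unify h ~ i
  unify Bool ~ Bool
  unify g -> Int ~ (i -> Bool) -> j
  unify g ~ i -> Bool
  unify Int ~ j
_ _ : Int
  unify Int ~ Int
x : Int
  unify Int ~ Int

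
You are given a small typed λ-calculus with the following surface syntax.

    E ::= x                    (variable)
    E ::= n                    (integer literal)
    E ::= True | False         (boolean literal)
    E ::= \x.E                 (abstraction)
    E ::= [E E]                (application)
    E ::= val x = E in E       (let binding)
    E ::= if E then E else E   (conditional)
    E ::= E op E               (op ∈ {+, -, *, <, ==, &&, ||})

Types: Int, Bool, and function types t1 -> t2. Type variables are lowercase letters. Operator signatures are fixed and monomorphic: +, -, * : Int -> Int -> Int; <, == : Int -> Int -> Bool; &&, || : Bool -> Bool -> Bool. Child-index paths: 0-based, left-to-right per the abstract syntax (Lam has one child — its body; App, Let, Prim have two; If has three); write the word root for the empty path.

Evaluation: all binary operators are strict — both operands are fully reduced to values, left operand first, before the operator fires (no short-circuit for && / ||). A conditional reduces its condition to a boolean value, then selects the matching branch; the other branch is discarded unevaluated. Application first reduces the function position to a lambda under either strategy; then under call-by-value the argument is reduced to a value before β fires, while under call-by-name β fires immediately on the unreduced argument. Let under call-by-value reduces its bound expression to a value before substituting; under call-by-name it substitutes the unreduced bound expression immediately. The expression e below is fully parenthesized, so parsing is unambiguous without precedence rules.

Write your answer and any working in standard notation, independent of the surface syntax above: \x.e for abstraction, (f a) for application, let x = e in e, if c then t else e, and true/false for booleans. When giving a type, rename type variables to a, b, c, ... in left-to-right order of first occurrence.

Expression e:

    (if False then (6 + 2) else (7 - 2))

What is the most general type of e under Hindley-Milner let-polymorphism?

Derivation:
  unify Bool ~ Bool
  unify Int ~ Int
  unify Int ~ Int
  unify Int ~ Int
  unify Int ~ Int
  unify Int ~ Int

Answer: Int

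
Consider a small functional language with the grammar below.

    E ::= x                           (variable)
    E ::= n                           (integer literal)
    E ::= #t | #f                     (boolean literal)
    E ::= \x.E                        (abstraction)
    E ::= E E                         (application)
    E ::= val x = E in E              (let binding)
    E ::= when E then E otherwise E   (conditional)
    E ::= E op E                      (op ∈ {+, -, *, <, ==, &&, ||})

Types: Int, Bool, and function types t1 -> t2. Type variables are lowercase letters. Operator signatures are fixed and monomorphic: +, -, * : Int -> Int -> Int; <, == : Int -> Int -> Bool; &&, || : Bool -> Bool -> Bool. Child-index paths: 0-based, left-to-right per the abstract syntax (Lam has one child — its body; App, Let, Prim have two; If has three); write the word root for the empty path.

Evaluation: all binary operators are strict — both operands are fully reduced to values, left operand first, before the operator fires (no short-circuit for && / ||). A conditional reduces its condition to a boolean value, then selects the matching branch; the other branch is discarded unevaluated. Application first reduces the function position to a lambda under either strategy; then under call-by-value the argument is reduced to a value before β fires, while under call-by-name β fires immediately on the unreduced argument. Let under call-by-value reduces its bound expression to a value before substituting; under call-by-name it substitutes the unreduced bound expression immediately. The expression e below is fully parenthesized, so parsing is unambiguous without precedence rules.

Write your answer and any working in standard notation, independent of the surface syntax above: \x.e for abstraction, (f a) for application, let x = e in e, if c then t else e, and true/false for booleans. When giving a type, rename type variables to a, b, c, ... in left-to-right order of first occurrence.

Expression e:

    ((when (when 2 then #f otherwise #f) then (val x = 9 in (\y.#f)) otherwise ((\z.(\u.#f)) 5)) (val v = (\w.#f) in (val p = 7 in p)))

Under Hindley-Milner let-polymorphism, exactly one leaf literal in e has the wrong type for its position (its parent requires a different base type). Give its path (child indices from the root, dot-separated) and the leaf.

Working:
  unify Int ~ Bool
  FAIL: mismatch Int ~ Bool

Answer: 0.0.0 : 2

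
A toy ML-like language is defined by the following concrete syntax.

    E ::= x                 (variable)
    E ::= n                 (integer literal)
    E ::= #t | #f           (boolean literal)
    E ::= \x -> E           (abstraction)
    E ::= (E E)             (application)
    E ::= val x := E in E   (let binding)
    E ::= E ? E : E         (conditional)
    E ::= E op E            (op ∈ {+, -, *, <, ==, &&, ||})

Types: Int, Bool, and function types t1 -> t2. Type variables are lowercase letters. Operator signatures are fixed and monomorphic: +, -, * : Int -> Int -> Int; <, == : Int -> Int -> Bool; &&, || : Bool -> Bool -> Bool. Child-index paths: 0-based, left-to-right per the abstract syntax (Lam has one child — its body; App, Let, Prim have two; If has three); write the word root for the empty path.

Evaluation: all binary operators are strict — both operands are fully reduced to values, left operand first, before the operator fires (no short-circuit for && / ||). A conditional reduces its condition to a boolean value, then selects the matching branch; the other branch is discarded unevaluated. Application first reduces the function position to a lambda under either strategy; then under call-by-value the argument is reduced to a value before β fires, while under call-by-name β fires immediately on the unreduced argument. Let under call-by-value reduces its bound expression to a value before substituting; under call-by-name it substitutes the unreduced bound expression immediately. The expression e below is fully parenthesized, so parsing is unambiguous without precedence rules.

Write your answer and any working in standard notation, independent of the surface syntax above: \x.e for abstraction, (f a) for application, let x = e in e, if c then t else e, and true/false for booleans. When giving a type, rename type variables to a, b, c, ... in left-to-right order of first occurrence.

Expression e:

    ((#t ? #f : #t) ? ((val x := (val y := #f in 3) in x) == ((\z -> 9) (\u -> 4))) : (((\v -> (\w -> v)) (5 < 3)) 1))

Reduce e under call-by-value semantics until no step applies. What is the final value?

Derivation:
step 0: (if (if true then false else true) then ((let x = (let y = false in 3) in x) == ((\z.9) (\u.4))) else (((\v.(\w.v)) (5 < 3)) 1))
step 1: [if@0] (if false then ((let x = (let y = false in 3) in x) == ((\z.9) (\u.4))) else (((\v.(\w.v)) (5 < 3)) 1))
step 2: [if@root] (((\v.(\w.v)) (5 < 3)) 1)
step 3: [delta@0.1] (((\v.(\w.v)) false) 1)
step 4: [beta@0] ((\w.false) 1)
step 5: [beta@root] false

Answer: false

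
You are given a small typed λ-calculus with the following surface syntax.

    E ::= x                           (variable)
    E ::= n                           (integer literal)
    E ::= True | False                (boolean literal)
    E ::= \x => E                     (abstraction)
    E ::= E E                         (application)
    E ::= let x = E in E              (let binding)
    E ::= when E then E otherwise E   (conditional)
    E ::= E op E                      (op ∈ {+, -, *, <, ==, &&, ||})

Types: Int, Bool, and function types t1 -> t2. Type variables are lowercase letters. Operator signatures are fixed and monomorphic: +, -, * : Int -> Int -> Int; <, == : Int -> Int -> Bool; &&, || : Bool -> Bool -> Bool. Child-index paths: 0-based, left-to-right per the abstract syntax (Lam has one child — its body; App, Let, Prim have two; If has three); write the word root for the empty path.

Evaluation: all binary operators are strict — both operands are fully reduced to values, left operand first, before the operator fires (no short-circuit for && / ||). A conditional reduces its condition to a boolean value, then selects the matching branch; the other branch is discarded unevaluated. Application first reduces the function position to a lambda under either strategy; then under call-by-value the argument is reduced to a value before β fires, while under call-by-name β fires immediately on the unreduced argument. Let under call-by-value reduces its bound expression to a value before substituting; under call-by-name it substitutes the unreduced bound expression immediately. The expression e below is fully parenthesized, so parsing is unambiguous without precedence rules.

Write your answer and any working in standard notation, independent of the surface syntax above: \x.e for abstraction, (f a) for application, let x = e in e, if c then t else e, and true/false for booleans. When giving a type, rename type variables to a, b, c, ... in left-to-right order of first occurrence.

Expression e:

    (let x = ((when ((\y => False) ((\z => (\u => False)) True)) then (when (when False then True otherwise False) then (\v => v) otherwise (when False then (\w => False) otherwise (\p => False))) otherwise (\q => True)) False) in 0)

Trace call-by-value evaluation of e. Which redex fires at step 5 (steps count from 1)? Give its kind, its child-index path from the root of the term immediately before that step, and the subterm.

Derivation:
step 0: (let x = ((if ((\y.false) ((\z.(\u.false)) true)) then (if (if false then true else false) then (\v.v) else (if false then (\w.false) else (\p.false))) else (\q.true)) false) in 0)
step 1: [beta@0.0.0.1] (let x = ((if ((\y.false) (\u.false)) then (if (if false then true else false) then (\v.v) else (if false then (\w.false) else (\p.false))) else (\q.true)) false) in 0)
step 2: [beta@0.0.0] (let x = ((if false then (if (if false then true else false) then (\v.v) else (if false then (\w.false) else (\p.false))) else (\q.true)) false) in 0)
step 3: [if@0.0] (let x = ((\q.true) false) in 0)
step 4: [beta@0] (let x = true in 0)
step 5: [let@root] 0

Answer: let at root : (let x = true in 0)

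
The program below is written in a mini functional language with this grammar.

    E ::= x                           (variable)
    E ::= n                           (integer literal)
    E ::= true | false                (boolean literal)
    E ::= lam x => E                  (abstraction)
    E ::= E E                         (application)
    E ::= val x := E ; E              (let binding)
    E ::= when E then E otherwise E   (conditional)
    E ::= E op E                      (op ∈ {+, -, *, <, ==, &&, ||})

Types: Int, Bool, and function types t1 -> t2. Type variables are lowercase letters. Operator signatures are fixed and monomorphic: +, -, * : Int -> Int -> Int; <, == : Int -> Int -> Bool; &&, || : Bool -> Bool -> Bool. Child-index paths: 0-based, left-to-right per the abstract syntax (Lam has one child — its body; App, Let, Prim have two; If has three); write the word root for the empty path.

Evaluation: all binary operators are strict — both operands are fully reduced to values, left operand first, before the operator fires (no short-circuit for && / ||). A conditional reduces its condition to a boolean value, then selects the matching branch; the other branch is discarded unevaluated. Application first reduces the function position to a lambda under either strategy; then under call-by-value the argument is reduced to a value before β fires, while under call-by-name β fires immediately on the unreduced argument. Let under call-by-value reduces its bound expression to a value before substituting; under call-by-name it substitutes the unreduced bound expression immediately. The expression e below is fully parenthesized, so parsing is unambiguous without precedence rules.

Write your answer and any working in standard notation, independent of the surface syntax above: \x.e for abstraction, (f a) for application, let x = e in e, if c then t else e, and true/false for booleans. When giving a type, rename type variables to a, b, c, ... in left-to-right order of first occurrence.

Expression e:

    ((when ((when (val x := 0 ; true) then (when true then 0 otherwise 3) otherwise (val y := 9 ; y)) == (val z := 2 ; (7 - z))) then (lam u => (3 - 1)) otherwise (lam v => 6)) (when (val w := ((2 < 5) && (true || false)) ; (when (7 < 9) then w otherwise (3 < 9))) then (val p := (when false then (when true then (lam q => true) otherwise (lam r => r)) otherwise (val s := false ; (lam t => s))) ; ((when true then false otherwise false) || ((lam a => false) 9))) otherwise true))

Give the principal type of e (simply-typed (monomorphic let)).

Derivation:
let x : Int
  unify Bool ~ Bool
  unify Bool ~ Bool
  unify Int ~ Int
let y : Int
y : Int
  unify Int ~ Int
  unify Int ~ Int
let z : Int
  unify Int ~ Int
z : Int
  unify Int ~ Int
  unify Int ~ Int
  unify Bool ~ Bool
  unify Int ~ Int
  unify Int ~ Int
\u._ : a -> Int
\v._ : b -> Int
  unify a -> Int ~ b -> Int
  unify a ~ b
  unify Int ~ Int
  unify Int ~ Int
  unify Int ~ Int
  unify Bool ~ Bool
  unify Bool ~ Bool
  unify Bool ~ Bool
  unify Bool ~ Bool
let w : Bool
  unify Int ~ Int
  unify Int ~ Int
  unify Bool ~ Bool
w : Bool
  unify Int ~ Int
  unify Int ~ Int
  unify Bool ~ Bool
  unify Bool ~ Bool
  unify Bool ~ Bool
  unify Bool ~ Bool
\q._ : c -> Bool
r : d
\r._ : d -> d
  unify c -> Bool ~ d -> d
  unify c ~ d
  unify Bool ~ d
let s : Bool
s : Bool
\t._ : e -> Bool
  unify Bool -> Bool ~ e -> Bool
  unify Bool ~ e
  unify Bool ~ Bool
let p : Bool -> Bool
  unify Bool ~ Bool
  unify Bool ~ Bool
  unify Bool ~ Bool
\a._ : f -> Bool
  unify f -> Bool ~ Int -> g
  unify f ~ Int
  unify Bool ~ g
_ _ : Bool
  unify Bool ~ Bool
  unify Bool ~ Bool
  unify b -> Int ~ Bool -> h
  unify b ~ Bool
  unify Int ~ h
_ _ : Int

Answer: Int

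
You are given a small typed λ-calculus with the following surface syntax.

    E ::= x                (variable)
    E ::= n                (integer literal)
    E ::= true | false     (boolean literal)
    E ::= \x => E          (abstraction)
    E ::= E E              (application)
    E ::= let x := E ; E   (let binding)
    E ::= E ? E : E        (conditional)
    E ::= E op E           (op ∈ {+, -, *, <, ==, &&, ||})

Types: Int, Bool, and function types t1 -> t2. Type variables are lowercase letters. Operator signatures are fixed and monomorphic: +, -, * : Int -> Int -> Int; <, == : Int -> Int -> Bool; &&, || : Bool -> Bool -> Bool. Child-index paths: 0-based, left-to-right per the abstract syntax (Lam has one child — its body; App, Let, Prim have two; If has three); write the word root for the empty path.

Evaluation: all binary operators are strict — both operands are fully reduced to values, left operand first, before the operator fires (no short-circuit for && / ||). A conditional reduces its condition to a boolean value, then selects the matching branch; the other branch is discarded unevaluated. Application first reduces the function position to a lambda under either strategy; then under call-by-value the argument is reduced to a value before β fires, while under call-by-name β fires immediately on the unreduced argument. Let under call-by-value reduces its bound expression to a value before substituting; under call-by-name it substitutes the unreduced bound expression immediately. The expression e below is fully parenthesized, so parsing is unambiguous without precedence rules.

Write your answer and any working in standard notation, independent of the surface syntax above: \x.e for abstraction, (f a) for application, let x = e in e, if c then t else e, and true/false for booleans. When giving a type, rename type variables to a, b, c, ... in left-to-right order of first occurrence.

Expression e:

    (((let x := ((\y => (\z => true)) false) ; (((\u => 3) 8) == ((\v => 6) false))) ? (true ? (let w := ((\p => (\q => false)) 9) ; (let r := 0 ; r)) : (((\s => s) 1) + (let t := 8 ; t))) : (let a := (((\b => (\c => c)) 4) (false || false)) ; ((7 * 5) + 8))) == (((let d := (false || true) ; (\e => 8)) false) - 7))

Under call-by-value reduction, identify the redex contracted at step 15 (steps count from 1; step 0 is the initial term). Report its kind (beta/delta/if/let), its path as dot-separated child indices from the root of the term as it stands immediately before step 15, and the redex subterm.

Answer: beta at 1.0 : ((\e.8) false)

Trace:
step 0: ((if (let x = ((\y.(\z.true)) false) in (((\u.3) 8) == ((\v.6) false))) then (if true then (let w = ((\p.(\q.false)) 9) in (let r = 0 in r)) else (((\s.s) 1) + (let t = 8 in t))) else (let a = (((\b.(\c.c)) 4) (false || false)) in ((7 * 5) + 8))) == (((let d = (false || true) in (\e.8)) false) - 7))
step 1: [beta@0.0.0] ((if (let x = (\z.true) in (((\u.3) 8) == ((\v.6) false))) then (if true then (let w = ((\p.(\q.false)) 9) in (let r = 0 in r)) else (((\s.s) 1) + (let t = 8 in t))) else (let a = (((\b.(\c.c)) 4) (false || false)) in ((7 * 5) + 8))) == (((let d = (false || true) in (\e.8)) false) - 7))
step 2: [let@0.0] ((if (((\u.3) 8) == ((\v.6) false)) then (if true then (let w = ((\p.(\q.false)) 9) in (let r = 0 in r)) else (((\s.s) 1) + (let t = 8 in t))) else (let a = (((\b.(\c.c)) 4) (false || false)) in ((7 * 5) + 8))) == (((let d = (false || true) in (\e.8)) false) - 7))
step 3: [beta@0.0.0] ((if (3 == ((\v.6) false)) then (if true then (let w = ((\p.(\q.false)) 9) in (let r = 0 in r)) else (((\s.s) 1) + (let t = 8 in t))) else (let a = (((\b.(\c.c)) 4) (false || false)) in ((7 * 5) + 8))) == (((let d = (false || true) in (\e.8)) false) - 7))
step 4: [beta@0.0.1] ((if (3 == 6) then (if true then (let w = ((\p.(\q.false)) 9) in (let r = 0 in r)) else (((\s.s) 1) + (let t = 8 in t))) else (let a = (((\b.(\c.c)) 4) (false || false)) in ((7 * 5) + 8))) == (((let d = (false || true) in (\e.8)) false) - 7))
step 5: [delta@0.0] ((if false then (if true then (let w = ((\p.(\q.false)) 9) in (let r = 0 in r)) else (((\s.s) 1) + (let t = 8 in t))) else (let a = (((\b.(\c.c)) 4) (false || false)) in ((7 * 5) + 8))) == (((let d = (false || true) in (\e.8)) false) - 7))
step 6: [if@0] ((let a = (((\b.(\c.c)) 4) (false || false)) in ((7 * 5) + 8)) == (((let d = (false || true) in (\e.8)) false) - 7))
step 7: [beta@0.0.0] ((let a = ((\c.c) (false || false)) in ((7 * 5) + 8)) == (((let d = (false || true) in (\e.8)) false) - 7))
step 8: [delta@0.0.1] ((let a = ((\c.c) false) in ((7 * 5) + 8)) == (((let d = (false || true) in (\e.8)) false) - 7))
step 9: [beta@0.0] ((let a = false in ((7 * 5) + 8)) == (((let d = (false || true) in (\e.8)) false) - 7))
step 10: [let@0] (((7 * 5) + 8) == (((let d = (false || true) in (\e.8)) false) - 7))
step 11: [delta@0.0] ((35 + 8) == (((let d = (false || true) in (\e.8)) false) - 7))
step 12: [delta@0] (43 == (((let d = (false || true) in (\e.8)) false) - 7))
step 13: [delta@1.0.0.0] (43 == (((let d = true in (\e.8)) false) - 7))
step 14: [let@1.0.0] (43 == (((\e.8) false) - 7))
step 15: [beta@1.0] (43 == (8 - 7))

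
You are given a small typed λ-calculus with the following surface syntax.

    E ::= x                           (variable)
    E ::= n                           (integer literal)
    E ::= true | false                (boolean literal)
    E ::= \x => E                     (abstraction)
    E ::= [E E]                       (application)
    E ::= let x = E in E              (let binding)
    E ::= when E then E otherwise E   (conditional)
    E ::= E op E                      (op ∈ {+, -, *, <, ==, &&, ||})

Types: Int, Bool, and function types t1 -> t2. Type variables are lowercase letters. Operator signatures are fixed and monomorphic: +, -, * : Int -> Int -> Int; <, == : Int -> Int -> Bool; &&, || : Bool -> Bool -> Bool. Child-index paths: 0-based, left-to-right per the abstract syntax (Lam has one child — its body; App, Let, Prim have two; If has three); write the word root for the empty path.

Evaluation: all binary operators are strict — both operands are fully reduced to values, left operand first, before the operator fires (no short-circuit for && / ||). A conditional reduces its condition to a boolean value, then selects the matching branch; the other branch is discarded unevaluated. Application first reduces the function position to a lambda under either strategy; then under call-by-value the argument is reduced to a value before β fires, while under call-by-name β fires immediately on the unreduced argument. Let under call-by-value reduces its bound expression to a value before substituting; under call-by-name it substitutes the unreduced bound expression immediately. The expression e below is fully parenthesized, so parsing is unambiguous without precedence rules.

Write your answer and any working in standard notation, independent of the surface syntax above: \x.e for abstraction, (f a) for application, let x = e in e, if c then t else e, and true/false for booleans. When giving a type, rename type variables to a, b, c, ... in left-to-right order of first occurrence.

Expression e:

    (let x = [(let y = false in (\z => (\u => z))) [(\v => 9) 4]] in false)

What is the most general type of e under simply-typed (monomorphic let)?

Working:
let y : Bool
z : a
\u._ : b -> a
\z._ : a -> b -> a
\v._ : c -> Int
  unify c -> Int ~ Int -> d
  unify c ~ Int
  unify Int ~ d
_ _ : Int
  unify a -> b -> a ~ Int -> e
  unify a ~ Int
  unify b -> Int ~ e
_ _ : b -> Int
let x : b -> Int

Answer: Bool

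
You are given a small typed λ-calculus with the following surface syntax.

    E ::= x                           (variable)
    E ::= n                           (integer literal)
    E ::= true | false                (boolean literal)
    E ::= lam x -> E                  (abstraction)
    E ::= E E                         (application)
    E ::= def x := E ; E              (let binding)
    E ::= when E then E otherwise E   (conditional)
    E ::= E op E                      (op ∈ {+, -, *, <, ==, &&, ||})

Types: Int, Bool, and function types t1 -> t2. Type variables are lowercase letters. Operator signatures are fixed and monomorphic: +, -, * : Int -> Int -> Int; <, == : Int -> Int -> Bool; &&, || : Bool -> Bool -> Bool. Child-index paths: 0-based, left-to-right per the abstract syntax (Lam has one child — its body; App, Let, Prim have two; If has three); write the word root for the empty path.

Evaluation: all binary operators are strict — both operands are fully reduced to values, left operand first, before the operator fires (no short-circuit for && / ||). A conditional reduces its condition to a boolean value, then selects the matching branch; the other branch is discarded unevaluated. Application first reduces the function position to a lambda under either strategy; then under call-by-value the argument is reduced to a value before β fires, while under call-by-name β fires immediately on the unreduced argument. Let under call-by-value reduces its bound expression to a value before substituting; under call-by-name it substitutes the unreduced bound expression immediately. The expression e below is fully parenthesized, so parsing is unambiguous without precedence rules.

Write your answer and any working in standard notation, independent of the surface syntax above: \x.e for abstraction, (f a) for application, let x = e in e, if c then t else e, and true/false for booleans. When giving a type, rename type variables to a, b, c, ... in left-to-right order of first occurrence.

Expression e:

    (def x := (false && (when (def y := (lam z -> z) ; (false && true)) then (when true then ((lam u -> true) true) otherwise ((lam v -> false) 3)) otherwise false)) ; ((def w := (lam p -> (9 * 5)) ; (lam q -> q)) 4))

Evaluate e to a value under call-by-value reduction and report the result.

Working:
step 0: (let x = (false && (if (let y = (\z.z) in (false && true)) then (if true then ((\u.true) true) else ((\v.false) 3)) else false)) in ((let w = (\p.(9 * 5)) in (\q.q)) 4))
step 1: [let@0.1.0] (let x = (false && (if (false && true) then (if true then ((\u.true) true) else ((\v.false) 3)) else false)) in ((let w = (\p.(9 * 5)) in (\q.q)) 4))
step 2: [delta@0.1.0] (let x = (false && (if false then (if true then ((\u.true) true) else ((\v.false) 3)) else false)) in ((let w = (\p.(9 * 5)) in (\q.q)) 4))
step 3: [if@0.1] (let x = (false && false) in ((let w = (\p.(9 * 5)) in (\q.q)) 4))
step 4: [delta@0] (let x = false in ((let w = (\p.(9 * 5)) in (\q.q)) 4))
step 5: [let@root] ((let w = (\p.(9 * 5)) in (\q.q)) 4)
step 6: [let@0] ((\q.q) 4)
step 7: [beta@root] 4

Answer: 4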